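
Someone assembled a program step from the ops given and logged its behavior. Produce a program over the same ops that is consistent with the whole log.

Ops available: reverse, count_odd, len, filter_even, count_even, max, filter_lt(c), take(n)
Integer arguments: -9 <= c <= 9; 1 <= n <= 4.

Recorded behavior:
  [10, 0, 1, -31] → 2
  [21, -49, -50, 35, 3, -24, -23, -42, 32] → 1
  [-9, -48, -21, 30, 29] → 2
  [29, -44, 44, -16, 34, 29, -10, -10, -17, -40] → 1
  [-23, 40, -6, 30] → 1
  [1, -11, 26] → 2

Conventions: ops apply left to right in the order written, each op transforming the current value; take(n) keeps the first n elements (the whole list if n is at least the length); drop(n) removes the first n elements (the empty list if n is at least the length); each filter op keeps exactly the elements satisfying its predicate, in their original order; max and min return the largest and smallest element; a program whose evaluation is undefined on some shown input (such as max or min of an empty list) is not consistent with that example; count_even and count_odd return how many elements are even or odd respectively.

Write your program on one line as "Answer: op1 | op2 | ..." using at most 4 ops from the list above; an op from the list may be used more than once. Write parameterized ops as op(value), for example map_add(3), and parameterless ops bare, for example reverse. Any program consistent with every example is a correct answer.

reverse | take(4) | count_odd

Check, running the answer program on each example:
  [10, 0, 1, -31] -> [-31, 1, 0, 10] -> [-31, 1, 0, 10] -> 2
  [21, -49, -50, 35, 3, -24, -23, -42, 32] -> [32, -42, -23, -24, 3, 35, -50, -49, 21] -> [32, -42, -23, -24] -> 1
  [-9, -48, -21, 30, 29] -> [29, 30, -21, -48, -9] -> [29, 30, -21, -48] -> 2
  [29, -44, 44, -16, 34, 29, -10, -10, -17, -40] -> [-40, -17, -10, -10, 29, 34, -16, 44, -44, 29] -> [-40, -17, -10, -10] -> 1
  [-23, 40, -6, 30] -> [30, -6, 40, -23] -> [30, -6, 40, -23] -> 1
  [1, -11, 26] -> [26, -11, 1] -> [26, -11, 1] -> 2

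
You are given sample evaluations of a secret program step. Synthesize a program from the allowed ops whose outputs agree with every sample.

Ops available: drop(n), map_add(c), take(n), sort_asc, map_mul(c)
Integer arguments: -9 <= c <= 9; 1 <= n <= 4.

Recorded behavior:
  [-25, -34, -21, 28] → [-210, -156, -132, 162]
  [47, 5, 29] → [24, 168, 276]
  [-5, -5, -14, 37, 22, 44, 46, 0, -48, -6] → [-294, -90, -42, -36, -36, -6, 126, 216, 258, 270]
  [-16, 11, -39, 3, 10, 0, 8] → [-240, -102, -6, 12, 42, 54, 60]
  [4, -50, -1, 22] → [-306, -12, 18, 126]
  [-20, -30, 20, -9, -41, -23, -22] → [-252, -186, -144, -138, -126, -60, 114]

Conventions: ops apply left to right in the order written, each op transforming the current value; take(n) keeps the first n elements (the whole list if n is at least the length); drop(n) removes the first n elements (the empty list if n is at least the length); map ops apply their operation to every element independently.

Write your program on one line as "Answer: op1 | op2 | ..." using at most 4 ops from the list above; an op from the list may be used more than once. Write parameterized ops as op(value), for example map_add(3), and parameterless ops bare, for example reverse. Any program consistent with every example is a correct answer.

sort_asc | map_mul(6) | map_add(-6)

Check, running the answer program on each example:
  [-25, -34, -21, 28] -> [-34, -25, -21, 28] -> [-204, -150, -126, 168] -> [-210, -156, -132, 162]
  [47, 5, 29] -> [5, 29, 47] -> [30, 174, 282] -> [24, 168, 276]
  [-5, -5, -14, 37, 22, 44, 46, 0, -48, -6] -> [-48, -14, -6, -5, -5, 0, 22, 37, 44, 46] -> [-288, -84, -36, -30, -30, 0, 132, 222, 264, 276] -> [-294, -90, -42, -36, -36, -6, 126, 216, 258, 270]
  [-16, 11, -39, 3, 10, 0, 8] -> [-39, -16, 0, 3, 8, 10, 11] -> [-234, -96, 0, 18, 48, 60, 66] -> [-240, -102, -6, 12, 42, 54, 60]
  [4, -50, -1, 22] -> [-50, -1, 4, 22] -> [-300, -6, 24, 132] -> [-306, -12, 18, 126]
  [-20, -30, 20, -9, -41, -23, -22] -> [-41, -30, -23, -22, -20, -9, 20] -> [-246, -180, -138, -132, -120, -54, 120] -> [-252, -186, -144, -138, -126, -60, 114]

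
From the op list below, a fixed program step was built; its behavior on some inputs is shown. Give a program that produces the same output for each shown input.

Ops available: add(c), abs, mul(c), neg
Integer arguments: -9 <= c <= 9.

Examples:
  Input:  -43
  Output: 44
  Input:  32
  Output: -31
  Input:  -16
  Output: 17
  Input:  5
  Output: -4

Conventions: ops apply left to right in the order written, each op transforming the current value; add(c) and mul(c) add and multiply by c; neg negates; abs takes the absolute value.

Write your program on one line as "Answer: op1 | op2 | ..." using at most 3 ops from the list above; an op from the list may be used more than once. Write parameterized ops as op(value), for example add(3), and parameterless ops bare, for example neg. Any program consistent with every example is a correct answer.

neg | add(1)

Check, running the answer program on each example:
  -43 -> 43 -> 44
  32 -> -32 -> -31
  -16 -> 16 -> 17
  5 -> -5 -> -4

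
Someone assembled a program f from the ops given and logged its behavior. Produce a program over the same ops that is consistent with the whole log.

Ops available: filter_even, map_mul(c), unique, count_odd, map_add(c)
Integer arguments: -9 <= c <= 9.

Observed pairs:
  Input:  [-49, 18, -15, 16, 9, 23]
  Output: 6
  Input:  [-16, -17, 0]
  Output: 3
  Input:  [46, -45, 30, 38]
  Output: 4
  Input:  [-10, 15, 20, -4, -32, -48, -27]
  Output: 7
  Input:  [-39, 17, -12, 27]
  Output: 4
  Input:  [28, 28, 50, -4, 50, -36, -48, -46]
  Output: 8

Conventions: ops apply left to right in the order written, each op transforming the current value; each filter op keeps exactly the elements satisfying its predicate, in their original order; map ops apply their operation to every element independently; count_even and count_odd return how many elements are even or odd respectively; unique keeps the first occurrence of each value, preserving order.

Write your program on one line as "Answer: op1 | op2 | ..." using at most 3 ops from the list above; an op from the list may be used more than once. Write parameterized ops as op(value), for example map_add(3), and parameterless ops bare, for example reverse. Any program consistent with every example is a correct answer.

map_mul(-6) | map_add(3) | count_odd

Check, running the answer program on each example:
  [-49, 18, -15, 16, 9, 23] -> [294, -108, 90, -96, -54, -138] -> [297, -105, 93, -93, -51, -135] -> 6
  [-16, -17, 0] -> [96, 102, 0] -> [99, 105, 3] -> 3
  [46, -45, 30, 38] -> [-276, 270, -180, -228] -> [-273, 273, -177, -225] -> 4
  [-10, 15, 20, -4, -32, -48, -27] -> [60, -90, -120, 24, 192, 288, 162] -> [63, -87, -117, 27, 195, 291, 165] -> 7
  [-39, 17, -12, 27] -> [234, -102, 72, -162] -> [237, -99, 75, -159] -> 4
  [28, 28, 50, -4, 50, -36, -48, -46] -> [-168, -168, -300, 24, -300, 216, 288, 276] -> [-165, -165, -297, 27, -297, 219, 291, 279] -> 8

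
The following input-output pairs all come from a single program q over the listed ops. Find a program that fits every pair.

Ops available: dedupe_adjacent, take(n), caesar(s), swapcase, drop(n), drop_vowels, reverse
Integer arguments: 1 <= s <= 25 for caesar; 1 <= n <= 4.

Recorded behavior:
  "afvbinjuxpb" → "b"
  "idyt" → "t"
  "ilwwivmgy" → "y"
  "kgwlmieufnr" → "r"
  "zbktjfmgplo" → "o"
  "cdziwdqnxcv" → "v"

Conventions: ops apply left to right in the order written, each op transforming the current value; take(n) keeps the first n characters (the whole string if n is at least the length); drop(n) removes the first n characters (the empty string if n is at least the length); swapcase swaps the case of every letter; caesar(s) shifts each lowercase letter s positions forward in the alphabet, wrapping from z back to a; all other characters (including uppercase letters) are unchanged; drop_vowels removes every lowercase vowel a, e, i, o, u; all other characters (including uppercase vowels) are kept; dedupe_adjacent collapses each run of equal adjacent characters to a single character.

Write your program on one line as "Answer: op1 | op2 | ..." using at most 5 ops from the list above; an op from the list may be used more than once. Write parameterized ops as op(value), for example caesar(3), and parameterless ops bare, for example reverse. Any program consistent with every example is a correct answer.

swapcase | reverse | take(1) | swapcase

Check, running the answer program on each example:
  "afvbinjuxpb" -> "AFVBINJUXPB" -> "BPXUJNIBVFA" -> "B" -> "b"
  "idyt" -> "IDYT" -> "TYDI" -> "T" -> "t"
  "ilwwivmgy" -> "ILWWIVMGY" -> "YGMVIWWLI" -> "Y" -> "y"
  "kgwlmieufnr" -> "KGWLMIEUFNR" -> "RNFUEIMLWGK" -> "R" -> "r"
  "zbktjfmgplo" -> "ZBKTJFMGPLO" -> "OLPGMFJTKBZ" -> "O" -> "o"
  "cdziwdqnxcv" -> "CDZIWDQNXCV" -> "VCXNQDWIZDC" -> "V" -> "v"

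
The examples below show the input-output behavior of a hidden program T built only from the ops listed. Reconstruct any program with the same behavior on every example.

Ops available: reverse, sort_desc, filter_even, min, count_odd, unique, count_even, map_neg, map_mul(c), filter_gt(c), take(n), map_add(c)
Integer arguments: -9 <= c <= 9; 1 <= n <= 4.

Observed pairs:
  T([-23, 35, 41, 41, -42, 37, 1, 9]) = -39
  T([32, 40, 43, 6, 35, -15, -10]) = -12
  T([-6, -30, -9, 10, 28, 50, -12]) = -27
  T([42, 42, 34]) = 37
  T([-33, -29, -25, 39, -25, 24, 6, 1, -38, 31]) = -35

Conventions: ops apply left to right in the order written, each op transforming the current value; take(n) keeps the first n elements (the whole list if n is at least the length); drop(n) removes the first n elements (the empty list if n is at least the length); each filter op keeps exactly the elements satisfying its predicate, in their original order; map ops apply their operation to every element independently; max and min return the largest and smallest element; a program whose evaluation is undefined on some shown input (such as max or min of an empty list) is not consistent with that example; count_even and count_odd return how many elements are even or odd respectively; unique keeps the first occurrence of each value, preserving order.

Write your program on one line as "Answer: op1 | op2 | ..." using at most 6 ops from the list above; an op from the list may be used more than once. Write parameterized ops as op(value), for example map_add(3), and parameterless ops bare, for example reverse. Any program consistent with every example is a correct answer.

map_add(8) | unique | sort_desc | map_add(-5) | min

Check, running the answer program on each example:
  [-23, 35, 41, 41, -42, 37, 1, 9] -> [-15, 43, 49, 49, -34, 45, 9, 17] -> [-15, 43, 49, -34, 45, 9, 17] -> [49, 45, 43, 17, 9, -15, -34] -> [44, 40, 38, 12, 4, -20, -39] -> -39
  [32, 40, 43, 6, 35, -15, -10] -> [40, 48, 51, 14, 43, -7, -2] -> [40, 48, 51, 14, 43, -7, -2] -> [51, 48, 43, 40, 14, -2, -7] -> [46, 43, 38, 35, 9, -7, -12] -> -12
  [-6, -30, -9, 10, 28, 50, -12] -> [2, -22, -1, 18, 36, 58, -4] -> [2, -22, -1, 18, 36, 58, -4] -> [58, 36, 18, 2, -1, -4, -22] -> [53, 31, 13, -3, -6, -9, -27] -> -27
  [42, 42, 34] -> [50, 50, 42] -> [50, 42] -> [50, 42] -> [45, 37] -> 37
  [-33, -29, -25, 39, -25, 24, 6, 1, -38, 31] -> [-25, -21, -17, 47, -17, 32, 14, 9, -30, 39] -> [-25, -21, -17, 47, 32, 14, 9, -30, 39] -> [47, 39, 32, 14, 9, -17, -21, -25, -30] -> [42, 34, 27, 9, 4, -22, -26, -30, -35] -> -35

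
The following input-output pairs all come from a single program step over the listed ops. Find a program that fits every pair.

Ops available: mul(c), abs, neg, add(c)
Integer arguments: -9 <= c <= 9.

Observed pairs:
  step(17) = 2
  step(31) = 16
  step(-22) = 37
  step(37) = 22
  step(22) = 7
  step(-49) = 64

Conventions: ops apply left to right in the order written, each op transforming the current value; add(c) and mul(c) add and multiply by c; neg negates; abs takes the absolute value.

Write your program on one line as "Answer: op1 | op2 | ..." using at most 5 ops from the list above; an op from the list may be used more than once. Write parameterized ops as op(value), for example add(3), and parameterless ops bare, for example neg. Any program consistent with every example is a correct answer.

add(-9) | neg | add(6) | abs

Check, running the answer program on each example:
  17 -> 8 -> -8 -> -2 -> 2
  31 -> 22 -> -22 -> -16 -> 16
  -22 -> -31 -> 31 -> 37 -> 37
  37 -> 28 -> -28 -> -22 -> 22
  22 -> 13 -> -13 -> -7 -> 7
  -49 -> -58 -> 58 -> 64 -> 64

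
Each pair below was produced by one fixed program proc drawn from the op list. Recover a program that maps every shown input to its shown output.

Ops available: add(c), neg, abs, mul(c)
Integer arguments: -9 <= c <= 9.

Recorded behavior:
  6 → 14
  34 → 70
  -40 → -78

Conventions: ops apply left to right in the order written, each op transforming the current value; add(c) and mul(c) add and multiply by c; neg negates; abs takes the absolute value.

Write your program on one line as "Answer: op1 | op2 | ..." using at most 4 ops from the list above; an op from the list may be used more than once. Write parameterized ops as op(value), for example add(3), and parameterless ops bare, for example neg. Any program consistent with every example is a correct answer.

mul(2) | add(9) | add(-7)

Check, running the answer program on each example:
  6 -> 12 -> 21 -> 14
  34 -> 68 -> 77 -> 70
  -40 -> -80 -> -71 -> -78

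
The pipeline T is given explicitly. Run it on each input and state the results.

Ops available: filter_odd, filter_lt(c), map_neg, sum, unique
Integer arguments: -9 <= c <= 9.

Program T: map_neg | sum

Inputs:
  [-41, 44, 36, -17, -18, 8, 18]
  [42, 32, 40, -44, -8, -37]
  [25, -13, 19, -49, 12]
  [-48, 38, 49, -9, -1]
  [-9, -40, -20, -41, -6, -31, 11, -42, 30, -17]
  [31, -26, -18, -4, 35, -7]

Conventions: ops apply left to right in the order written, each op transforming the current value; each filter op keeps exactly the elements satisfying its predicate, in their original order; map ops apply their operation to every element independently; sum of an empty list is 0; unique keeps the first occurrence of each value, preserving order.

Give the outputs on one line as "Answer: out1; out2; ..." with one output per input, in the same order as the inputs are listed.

-30; -25; 6; -29; 165; -11

Execution, op by op:
  [-41, 44, 36, -17, -18, 8, 18] -> [41, -44, -36, 17, 18, -8, -18] -> -30
  [42, 32, 40, -44, -8, -37] -> [-42, -32, -40, 44, 8, 37] -> -25
  [25, -13, 19, -49, 12] -> [-25, 13, -19, 49, -12] -> 6
  [-48, 38, 49, -9, -1] -> [48, -38, -49, 9, 1] -> -29
  [-9, -40, -20, -41, -6, -31, 11, -42, 30, -17] -> [9, 40, 20, 41, 6, 31, -11, 42, -30, 17] -> 165
  [31, -26, -18, -4, 35, -7] -> [-31, 26, 18, 4, -35, 7] -> -11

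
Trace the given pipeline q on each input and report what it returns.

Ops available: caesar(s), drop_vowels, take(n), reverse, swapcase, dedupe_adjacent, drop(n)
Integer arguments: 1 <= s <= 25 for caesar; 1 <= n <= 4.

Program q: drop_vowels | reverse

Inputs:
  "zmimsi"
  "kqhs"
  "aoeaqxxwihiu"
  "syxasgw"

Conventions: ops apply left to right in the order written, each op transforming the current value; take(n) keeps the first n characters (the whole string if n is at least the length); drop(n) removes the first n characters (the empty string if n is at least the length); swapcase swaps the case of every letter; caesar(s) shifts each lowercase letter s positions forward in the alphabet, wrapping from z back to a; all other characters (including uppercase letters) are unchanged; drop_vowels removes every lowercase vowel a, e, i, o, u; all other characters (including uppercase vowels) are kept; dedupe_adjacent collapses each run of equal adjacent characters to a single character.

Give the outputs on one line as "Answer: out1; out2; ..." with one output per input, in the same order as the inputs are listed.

Execution, op by op:
  "zmimsi" -> "zmms" -> "smmz"
  "kqhs" -> "kqhs" -> "shqk"
  "aoeaqxxwihiu" -> "qxxwh" -> "hwxxq"
  "syxasgw" -> "syxsgw" -> "wgsxys"

"smmz"; "shqk"; "hwxxq"; "wgsxys"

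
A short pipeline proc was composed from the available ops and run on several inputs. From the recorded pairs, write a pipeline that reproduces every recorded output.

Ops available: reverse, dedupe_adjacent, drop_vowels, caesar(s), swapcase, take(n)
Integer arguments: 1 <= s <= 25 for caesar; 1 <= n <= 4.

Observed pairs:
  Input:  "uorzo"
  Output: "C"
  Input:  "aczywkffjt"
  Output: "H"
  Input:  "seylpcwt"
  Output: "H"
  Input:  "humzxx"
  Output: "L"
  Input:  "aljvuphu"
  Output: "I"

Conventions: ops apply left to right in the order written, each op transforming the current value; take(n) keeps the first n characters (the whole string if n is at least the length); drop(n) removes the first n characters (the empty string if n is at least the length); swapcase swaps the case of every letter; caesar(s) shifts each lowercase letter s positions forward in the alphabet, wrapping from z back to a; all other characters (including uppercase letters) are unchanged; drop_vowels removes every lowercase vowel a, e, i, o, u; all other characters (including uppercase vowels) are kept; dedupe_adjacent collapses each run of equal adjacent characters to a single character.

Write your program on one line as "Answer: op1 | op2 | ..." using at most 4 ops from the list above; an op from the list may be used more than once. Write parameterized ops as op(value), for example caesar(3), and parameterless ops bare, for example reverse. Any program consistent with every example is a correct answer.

reverse | caesar(14) | swapcase | take(1)

Check, running the answer program on each example:
  "uorzo" -> "ozrou" -> "cnfci" -> "CNFCI" -> "C"
  "aczywkffjt" -> "tjffkwyzca" -> "hxttykmnqo" -> "HXTTYKMNQO" -> "H"
  "seylpcwt" -> "twcplyes" -> "hkqdzmsg" -> "HKQDZMSG" -> "H"
  "humzxx" -> "xxzmuh" -> "llnaiv" -> "LLNAIV" -> "L"
  "aljvuphu" -> "uhpuvjla" -> "ivdijxzo" -> "IVDIJXZO" -> "I"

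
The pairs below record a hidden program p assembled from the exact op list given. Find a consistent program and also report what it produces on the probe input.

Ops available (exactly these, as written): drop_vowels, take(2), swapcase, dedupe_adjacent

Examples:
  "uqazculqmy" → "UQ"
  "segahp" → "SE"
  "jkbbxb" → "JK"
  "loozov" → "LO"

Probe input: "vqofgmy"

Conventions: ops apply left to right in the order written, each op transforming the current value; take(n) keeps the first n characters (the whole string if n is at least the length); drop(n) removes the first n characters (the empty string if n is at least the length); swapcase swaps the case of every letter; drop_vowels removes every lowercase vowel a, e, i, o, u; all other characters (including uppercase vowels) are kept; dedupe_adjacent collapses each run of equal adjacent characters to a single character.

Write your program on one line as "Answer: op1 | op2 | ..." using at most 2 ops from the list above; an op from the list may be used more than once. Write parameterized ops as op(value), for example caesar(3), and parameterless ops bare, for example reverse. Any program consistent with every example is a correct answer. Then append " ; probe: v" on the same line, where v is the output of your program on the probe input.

swapcase | take(2) ; probe: "VQ"

Check, running the answer program on each example:
  "uqazculqmy" -> "UQAZCULQMY" -> "UQ"
  "segahp" -> "SEGAHP" -> "SE"
  "jkbbxb" -> "JKBBXB" -> "JK"
  "loozov" -> "LOOZOV" -> "LO"
  probe: "vqofgmy" -> "VQOFGMY" -> "VQ"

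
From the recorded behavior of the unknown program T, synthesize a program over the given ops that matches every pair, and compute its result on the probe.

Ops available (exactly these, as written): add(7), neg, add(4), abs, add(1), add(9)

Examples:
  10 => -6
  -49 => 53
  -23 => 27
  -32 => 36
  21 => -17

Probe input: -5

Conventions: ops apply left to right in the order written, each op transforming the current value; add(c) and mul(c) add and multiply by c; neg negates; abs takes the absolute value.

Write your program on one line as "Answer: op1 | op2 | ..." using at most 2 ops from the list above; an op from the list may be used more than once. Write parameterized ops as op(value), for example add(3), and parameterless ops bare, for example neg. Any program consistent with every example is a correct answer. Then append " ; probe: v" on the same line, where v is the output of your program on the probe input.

neg | add(4) ; probe: 9

Check, running the answer program on each example:
  10 -> -10 -> -6
  -49 -> 49 -> 53
  -23 -> 23 -> 27
  -32 -> 32 -> 36
  21 -> -21 -> -17
  probe: -5 -> 5 -> 9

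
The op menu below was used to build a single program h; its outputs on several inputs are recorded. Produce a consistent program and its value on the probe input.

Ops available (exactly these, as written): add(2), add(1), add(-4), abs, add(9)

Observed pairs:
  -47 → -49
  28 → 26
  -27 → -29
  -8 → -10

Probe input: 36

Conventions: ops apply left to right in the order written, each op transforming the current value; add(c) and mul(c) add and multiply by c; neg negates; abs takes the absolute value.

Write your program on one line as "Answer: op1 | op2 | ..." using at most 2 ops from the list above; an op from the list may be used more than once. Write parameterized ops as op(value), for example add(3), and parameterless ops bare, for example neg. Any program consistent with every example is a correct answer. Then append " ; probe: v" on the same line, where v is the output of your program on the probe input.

add(-4) | add(2) ; probe: 34

Check, running the answer program on each example:
  -47 -> -51 -> -49
  28 -> 24 -> 26
  -27 -> -31 -> -29
  -8 -> -12 -> -10
  probe: 36 -> 32 -> 34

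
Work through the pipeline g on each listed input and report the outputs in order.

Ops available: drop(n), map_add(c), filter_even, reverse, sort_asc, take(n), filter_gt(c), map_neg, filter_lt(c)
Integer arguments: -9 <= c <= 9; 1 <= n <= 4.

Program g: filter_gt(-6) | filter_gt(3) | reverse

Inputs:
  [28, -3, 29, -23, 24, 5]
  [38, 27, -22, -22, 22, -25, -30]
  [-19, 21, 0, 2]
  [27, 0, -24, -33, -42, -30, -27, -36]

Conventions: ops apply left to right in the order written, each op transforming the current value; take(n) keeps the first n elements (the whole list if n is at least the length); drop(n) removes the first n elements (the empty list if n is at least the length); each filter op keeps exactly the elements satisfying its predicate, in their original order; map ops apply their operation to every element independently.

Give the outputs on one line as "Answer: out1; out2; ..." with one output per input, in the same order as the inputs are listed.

[5, 24, 29, 28]; [22, 27, 38]; [21]; [27]

Execution, op by op:
  [28, -3, 29, -23, 24, 5] -> [28, -3, 29, 24, 5] -> [28, 29, 24, 5] -> [5, 24, 29, 28]
  [38, 27, -22, -22, 22, -25, -30] -> [38, 27, 22] -> [38, 27, 22] -> [22, 27, 38]
  [-19, 21, 0, 2] -> [21, 0, 2] -> [21] -> [21]
  [27, 0, -24, -33, -42, -30, -27, -36] -> [27, 0] -> [27] -> [27]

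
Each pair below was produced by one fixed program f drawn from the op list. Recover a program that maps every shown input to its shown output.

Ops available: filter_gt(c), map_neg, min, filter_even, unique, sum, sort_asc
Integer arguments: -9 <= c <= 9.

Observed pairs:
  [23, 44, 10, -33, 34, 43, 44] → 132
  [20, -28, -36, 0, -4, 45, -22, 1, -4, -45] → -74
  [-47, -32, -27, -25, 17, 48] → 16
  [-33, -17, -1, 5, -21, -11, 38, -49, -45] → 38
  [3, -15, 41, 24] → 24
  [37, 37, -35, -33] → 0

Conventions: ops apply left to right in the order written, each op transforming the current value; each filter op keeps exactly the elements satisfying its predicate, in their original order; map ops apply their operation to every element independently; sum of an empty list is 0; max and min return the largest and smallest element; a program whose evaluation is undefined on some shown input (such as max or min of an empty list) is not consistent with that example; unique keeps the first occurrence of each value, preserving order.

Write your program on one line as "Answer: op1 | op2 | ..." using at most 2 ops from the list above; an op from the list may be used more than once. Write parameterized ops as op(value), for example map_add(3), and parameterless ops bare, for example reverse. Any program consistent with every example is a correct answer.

filter_even | sum

Check, running the answer program on each example:
  [23, 44, 10, -33, 34, 43, 44] -> [44, 10, 34, 44] -> 132
  [20, -28, -36, 0, -4, 45, -22, 1, -4, -45] -> [20, -28, -36, 0, -4, -22, -4] -> -74
  [-47, -32, -27, -25, 17, 48] -> [-32, 48] -> 16
  [-33, -17, -1, 5, -21, -11, 38, -49, -45] -> [38] -> 38
  [3, -15, 41, 24] -> [24] -> 24
  [37, 37, -35, -33] -> [] -> 0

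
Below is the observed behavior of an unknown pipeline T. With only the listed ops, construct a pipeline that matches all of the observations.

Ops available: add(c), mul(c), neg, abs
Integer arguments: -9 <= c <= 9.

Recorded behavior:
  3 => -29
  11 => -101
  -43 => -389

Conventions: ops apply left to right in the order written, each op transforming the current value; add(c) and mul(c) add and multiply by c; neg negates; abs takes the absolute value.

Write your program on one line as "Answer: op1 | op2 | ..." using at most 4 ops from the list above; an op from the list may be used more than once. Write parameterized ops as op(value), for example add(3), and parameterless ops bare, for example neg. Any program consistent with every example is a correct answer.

abs | mul(-9) | add(-2)

Check, running the answer program on each example:
  3 -> 3 -> -27 -> -29
  11 -> 11 -> -99 -> -101
  -43 -> 43 -> -387 -> -389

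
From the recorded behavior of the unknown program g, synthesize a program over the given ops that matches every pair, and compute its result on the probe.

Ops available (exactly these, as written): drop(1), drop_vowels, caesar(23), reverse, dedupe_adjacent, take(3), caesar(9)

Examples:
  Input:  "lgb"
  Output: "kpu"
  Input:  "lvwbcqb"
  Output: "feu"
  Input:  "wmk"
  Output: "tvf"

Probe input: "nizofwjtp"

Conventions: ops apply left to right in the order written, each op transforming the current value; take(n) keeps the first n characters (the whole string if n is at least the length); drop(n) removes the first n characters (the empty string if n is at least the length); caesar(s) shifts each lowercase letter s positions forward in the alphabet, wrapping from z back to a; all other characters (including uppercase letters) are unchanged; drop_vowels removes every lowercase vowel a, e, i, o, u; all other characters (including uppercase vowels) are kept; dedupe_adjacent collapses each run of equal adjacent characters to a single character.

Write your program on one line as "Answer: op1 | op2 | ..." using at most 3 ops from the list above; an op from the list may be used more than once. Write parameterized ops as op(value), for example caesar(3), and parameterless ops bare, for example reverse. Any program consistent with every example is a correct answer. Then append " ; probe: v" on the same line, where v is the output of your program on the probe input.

take(3) | caesar(9) | reverse ; probe: "irw"

Check, running the answer program on each example:
  "lgb" -> "lgb" -> "upk" -> "kpu"
  "lvwbcqb" -> "lvw" -> "uef" -> "feu"
  "wmk" -> "wmk" -> "fvt" -> "tvf"
  probe: "nizofwjtp" -> "niz" -> "wri" -> "irw"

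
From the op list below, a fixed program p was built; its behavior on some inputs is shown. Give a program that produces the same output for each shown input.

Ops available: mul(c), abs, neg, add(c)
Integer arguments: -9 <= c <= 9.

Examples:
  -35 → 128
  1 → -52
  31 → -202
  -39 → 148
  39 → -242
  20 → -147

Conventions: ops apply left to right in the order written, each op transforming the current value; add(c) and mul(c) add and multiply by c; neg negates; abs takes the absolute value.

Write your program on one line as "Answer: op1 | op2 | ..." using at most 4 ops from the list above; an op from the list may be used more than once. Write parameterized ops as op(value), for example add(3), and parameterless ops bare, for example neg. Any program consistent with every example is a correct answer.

add(8) | mul(-5) | add(-7)

Check, running the answer program on each example:
  -35 -> -27 -> 135 -> 128
  1 -> 9 -> -45 -> -52
  31 -> 39 -> -195 -> -202
  -39 -> -31 -> 155 -> 148
  39 -> 47 -> -235 -> -242
  20 -> 28 -> -140 -> -147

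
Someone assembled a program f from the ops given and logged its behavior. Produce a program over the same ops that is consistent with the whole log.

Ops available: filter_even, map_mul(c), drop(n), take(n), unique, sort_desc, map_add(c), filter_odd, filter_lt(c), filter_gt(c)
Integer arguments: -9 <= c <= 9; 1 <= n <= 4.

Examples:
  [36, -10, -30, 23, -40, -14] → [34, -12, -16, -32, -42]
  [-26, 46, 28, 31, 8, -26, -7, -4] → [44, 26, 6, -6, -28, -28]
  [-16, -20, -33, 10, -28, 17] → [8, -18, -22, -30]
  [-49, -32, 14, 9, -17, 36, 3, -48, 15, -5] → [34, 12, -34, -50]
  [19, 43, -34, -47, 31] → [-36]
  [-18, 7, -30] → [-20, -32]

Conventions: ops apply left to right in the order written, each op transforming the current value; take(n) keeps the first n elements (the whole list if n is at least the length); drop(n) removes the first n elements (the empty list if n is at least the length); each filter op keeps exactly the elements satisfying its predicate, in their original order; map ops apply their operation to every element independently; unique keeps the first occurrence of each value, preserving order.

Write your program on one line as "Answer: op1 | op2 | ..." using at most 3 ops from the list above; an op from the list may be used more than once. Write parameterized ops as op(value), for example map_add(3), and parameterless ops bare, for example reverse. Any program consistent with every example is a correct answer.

sort_desc | filter_even | map_add(-2)

Check, running the answer program on each example:
  [36, -10, -30, 23, -40, -14] -> [36, 23, -10, -14, -30, -40] -> [36, -10, -14, -30, -40] -> [34, -12, -16, -32, -42]
  [-26, 46, 28, 31, 8, -26, -7, -4] -> [46, 31, 28, 8, -4, -7, -26, -26] -> [46, 28, 8, -4, -26, -26] -> [44, 26, 6, -6, -28, -28]
  [-16, -20, -33, 10, -28, 17] -> [17, 10, -16, -20, -28, -33] -> [10, -16, -20, -28] -> [8, -18, -22, -30]
  [-49, -32, 14, 9, -17, 36, 3, -48, 15, -5] -> [36, 15, 14, 9, 3, -5, -17, -32, -48, -49] -> [36, 14, -32, -48] -> [34, 12, -34, -50]
  [19, 43, -34, -47, 31] -> [43, 31, 19, -34, -47] -> [-34] -> [-36]
  [-18, 7, -30] -> [7, -18, -30] -> [-18, -30] -> [-20, -32]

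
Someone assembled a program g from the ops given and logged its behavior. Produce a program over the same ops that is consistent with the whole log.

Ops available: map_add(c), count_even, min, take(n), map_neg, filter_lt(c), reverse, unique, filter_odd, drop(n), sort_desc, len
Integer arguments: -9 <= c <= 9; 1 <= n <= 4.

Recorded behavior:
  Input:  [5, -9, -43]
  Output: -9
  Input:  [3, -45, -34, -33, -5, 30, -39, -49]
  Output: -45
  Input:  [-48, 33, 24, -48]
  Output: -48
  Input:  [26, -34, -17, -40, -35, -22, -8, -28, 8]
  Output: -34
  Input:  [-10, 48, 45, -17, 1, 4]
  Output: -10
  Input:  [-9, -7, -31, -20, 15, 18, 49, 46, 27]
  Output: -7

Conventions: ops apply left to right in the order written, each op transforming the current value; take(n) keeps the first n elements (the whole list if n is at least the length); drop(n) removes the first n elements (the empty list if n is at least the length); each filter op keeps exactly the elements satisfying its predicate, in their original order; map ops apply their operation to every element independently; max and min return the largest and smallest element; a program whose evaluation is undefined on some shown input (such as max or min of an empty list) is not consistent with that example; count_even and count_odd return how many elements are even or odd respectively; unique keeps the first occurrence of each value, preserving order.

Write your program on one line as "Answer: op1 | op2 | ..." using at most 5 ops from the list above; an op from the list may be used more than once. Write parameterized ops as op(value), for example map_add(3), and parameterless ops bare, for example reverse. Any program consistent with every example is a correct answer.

take(2) | reverse | filter_lt(2) | take(1) | min

Check, running the answer program on each example:
  [5, -9, -43] -> [5, -9] -> [-9, 5] -> [-9] -> [-9] -> -9
  [3, -45, -34, -33, -5, 30, -39, -49] -> [3, -45] -> [-45, 3] -> [-45] -> [-45] -> -45
  [-48, 33, 24, -48] -> [-48, 33] -> [33, -48] -> [-48] -> [-48] -> -48
  [26, -34, -17, -40, -35, -22, -8, -28, 8] -> [26, -34] -> [-34, 26] -> [-34] -> [-34] -> -34
  [-10, 48, 45, -17, 1, 4] -> [-10, 48] -> [48, -10] -> [-10] -> [-10] -> -10
  [-9, -7, -31, -20, 15, 18, 49, 46, 27] -> [-9, -7] -> [-7, -9] -> [-7, -9] -> [-7] -> -7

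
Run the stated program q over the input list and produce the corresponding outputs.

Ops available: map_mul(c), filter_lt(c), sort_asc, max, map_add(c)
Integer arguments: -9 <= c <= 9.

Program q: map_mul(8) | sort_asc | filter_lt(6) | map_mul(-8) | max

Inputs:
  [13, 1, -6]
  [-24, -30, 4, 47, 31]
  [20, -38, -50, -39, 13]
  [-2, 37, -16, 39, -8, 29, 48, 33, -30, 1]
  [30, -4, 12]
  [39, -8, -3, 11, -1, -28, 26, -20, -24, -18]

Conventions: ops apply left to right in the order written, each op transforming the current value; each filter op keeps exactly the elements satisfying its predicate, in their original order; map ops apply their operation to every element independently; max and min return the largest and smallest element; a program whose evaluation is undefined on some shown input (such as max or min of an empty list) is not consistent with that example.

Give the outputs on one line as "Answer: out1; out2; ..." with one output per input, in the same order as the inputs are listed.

384; 1920; 3200; 1920; 256; 1792

Execution, op by op:
  [13, 1, -6] -> [104, 8, -48] -> [-48, 8, 104] -> [-48] -> [384] -> 384
  [-24, -30, 4, 47, 31] -> [-192, -240, 32, 376, 248] -> [-240, -192, 32, 248, 376] -> [-240, -192] -> [1920, 1536] -> 1920
  [20, -38, -50, -39, 13] -> [160, -304, -400, -312, 104] -> [-400, -312, -304, 104, 160] -> [-400, -312, -304] -> [3200, 2496, 2432] -> 3200
  [-2, 37, -16, 39, -8, 29, 48, 33, -30, 1] -> [-16, 296, -128, 312, -64, 232, 384, 264, -240, 8] -> [-240, -128, -64, -16, 8, 232, 264, 296, 312, 384] -> [-240, -128, -64, -16] -> [1920, 1024, 512, 128] -> 1920
  [30, -4, 12] -> [240, -32, 96] -> [-32, 96, 240] -> [-32] -> [256] -> 256
  [39, -8, -3, 11, -1, -28, 26, -20, -24, -18] -> [312, -64, -24, 88, -8, -224, 208, -160, -192, -144] -> [-224, -192, -160, -144, -64, -24, -8, 88, 208, 312] -> [-224, -192, -160, -144, -64, -24, -8] -> [1792, 1536, 1280, 1152, 512, 192, 64] -> 1792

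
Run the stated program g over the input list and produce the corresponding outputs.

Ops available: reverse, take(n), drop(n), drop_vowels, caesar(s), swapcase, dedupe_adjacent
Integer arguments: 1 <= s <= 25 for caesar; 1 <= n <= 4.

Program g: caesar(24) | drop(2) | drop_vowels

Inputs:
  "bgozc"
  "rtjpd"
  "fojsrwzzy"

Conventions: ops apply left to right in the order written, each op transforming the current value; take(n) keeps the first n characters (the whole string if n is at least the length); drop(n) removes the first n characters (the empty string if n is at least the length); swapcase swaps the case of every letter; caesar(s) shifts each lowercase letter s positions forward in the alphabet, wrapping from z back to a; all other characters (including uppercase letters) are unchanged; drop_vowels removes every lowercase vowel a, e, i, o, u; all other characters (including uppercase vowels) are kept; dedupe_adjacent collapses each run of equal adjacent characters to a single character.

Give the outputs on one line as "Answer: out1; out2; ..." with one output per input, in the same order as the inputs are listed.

Execution, op by op:
  "bgozc" -> "zemxa" -> "mxa" -> "mx"
  "rtjpd" -> "prhnb" -> "hnb" -> "hnb"
  "fojsrwzzy" -> "dmhqpuxxw" -> "hqpuxxw" -> "hqpxxw"

"mx"; "hnb"; "hqpxxw"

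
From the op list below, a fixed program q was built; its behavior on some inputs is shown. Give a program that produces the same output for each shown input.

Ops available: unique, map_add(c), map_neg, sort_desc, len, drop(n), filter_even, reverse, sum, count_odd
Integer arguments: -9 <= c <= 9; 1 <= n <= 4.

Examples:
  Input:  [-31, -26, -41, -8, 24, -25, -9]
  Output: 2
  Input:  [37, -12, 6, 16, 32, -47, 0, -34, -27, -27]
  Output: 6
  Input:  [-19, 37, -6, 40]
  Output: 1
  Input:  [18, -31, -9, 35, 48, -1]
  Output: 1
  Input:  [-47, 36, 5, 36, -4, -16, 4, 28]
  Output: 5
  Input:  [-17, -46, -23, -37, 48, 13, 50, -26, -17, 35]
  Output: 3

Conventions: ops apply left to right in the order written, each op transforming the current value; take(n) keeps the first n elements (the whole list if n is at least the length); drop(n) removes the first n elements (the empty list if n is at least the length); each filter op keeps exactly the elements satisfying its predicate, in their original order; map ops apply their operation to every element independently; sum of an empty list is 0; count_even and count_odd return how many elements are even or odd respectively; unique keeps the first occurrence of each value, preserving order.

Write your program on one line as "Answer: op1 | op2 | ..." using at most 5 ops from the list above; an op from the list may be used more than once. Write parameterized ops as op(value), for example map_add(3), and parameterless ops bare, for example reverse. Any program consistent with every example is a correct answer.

map_add(-3) | sort_desc | drop(1) | count_odd

Check, running the answer program on each example:
  [-31, -26, -41, -8, 24, -25, -9] -> [-34, -29, -44, -11, 21, -28, -12] -> [21, -11, -12, -28, -29, -34, -44] -> [-11, -12, -28, -29, -34, -44] -> 2
  [37, -12, 6, 16, 32, -47, 0, -34, -27, -27] -> [34, -15, 3, 13, 29, -50, -3, -37, -30, -30] -> [34, 29, 13, 3, -3, -15, -30, -30, -37, -50] -> [29, 13, 3, -3, -15, -30, -30, -37, -50] -> 6
  [-19, 37, -6, 40] -> [-22, 34, -9, 37] -> [37, 34, -9, -22] -> [34, -9, -22] -> 1
  [18, -31, -9, 35, 48, -1] -> [15, -34, -12, 32, 45, -4] -> [45, 32, 15, -4, -12, -34] -> [32, 15, -4, -12, -34] -> 1
  [-47, 36, 5, 36, -4, -16, 4, 28] -> [-50, 33, 2, 33, -7, -19, 1, 25] -> [33, 33, 25, 2, 1, -7, -19, -50] -> [33, 25, 2, 1, -7, -19, -50] -> 5
  [-17, -46, -23, -37, 48, 13, 50, -26, -17, 35] -> [-20, -49, -26, -40, 45, 10, 47, -29, -20, 32] -> [47, 45, 32, 10, -20, -20, -26, -29, -40, -49] -> [45, 32, 10, -20, -20, -26, -29, -40, -49] -> 3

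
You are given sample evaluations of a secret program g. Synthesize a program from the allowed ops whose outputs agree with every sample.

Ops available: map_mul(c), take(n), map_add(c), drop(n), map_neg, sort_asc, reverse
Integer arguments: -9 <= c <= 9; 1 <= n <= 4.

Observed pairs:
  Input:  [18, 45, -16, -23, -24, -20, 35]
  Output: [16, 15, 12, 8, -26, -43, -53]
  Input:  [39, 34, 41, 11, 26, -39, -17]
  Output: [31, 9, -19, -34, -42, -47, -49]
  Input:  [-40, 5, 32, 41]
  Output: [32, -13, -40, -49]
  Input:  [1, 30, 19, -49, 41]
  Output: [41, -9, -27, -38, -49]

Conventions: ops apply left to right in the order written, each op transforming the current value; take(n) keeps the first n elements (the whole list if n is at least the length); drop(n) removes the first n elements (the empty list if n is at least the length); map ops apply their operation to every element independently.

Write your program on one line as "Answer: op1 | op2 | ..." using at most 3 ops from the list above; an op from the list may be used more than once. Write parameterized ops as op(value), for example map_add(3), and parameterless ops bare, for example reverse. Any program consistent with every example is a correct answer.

map_add(8) | sort_asc | map_neg

Check, running the answer program on each example:
  [18, 45, -16, -23, -24, -20, 35] -> [26, 53, -8, -15, -16, -12, 43] -> [-16, -15, -12, -8, 26, 43, 53] -> [16, 15, 12, 8, -26, -43, -53]
  [39, 34, 41, 11, 26, -39, -17] -> [47, 42, 49, 19, 34, -31, -9] -> [-31, -9, 19, 34, 42, 47, 49] -> [31, 9, -19, -34, -42, -47, -49]
  [-40, 5, 32, 41] -> [-32, 13, 40, 49] -> [-32, 13, 40, 49] -> [32, -13, -40, -49]
  [1, 30, 19, -49, 41] -> [9, 38, 27, -41, 49] -> [-41, 9, 27, 38, 49] -> [41, -9, -27, -38, -49]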